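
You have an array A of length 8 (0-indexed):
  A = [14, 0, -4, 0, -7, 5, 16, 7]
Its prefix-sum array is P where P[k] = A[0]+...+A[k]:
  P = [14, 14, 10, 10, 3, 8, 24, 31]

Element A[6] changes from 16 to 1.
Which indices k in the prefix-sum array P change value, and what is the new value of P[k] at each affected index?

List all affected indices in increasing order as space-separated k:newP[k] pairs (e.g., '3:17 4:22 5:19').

Answer: 6:9 7:16

Derivation:
P[k] = A[0] + ... + A[k]
P[k] includes A[6] iff k >= 6
Affected indices: 6, 7, ..., 7; delta = -15
  P[6]: 24 + -15 = 9
  P[7]: 31 + -15 = 16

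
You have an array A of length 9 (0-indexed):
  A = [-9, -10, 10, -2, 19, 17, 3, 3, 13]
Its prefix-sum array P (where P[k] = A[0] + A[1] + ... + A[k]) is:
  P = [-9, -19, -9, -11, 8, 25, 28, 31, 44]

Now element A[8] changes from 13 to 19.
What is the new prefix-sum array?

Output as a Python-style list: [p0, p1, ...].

Answer: [-9, -19, -9, -11, 8, 25, 28, 31, 50]

Derivation:
Change: A[8] 13 -> 19, delta = 6
P[k] for k < 8: unchanged (A[8] not included)
P[k] for k >= 8: shift by delta = 6
  P[0] = -9 + 0 = -9
  P[1] = -19 + 0 = -19
  P[2] = -9 + 0 = -9
  P[3] = -11 + 0 = -11
  P[4] = 8 + 0 = 8
  P[5] = 25 + 0 = 25
  P[6] = 28 + 0 = 28
  P[7] = 31 + 0 = 31
  P[8] = 44 + 6 = 50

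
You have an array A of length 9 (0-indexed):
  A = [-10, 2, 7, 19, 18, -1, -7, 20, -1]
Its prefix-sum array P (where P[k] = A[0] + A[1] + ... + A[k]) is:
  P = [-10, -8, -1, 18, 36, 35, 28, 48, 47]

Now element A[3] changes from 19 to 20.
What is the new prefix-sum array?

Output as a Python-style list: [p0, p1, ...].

Answer: [-10, -8, -1, 19, 37, 36, 29, 49, 48]

Derivation:
Change: A[3] 19 -> 20, delta = 1
P[k] for k < 3: unchanged (A[3] not included)
P[k] for k >= 3: shift by delta = 1
  P[0] = -10 + 0 = -10
  P[1] = -8 + 0 = -8
  P[2] = -1 + 0 = -1
  P[3] = 18 + 1 = 19
  P[4] = 36 + 1 = 37
  P[5] = 35 + 1 = 36
  P[6] = 28 + 1 = 29
  P[7] = 48 + 1 = 49
  P[8] = 47 + 1 = 48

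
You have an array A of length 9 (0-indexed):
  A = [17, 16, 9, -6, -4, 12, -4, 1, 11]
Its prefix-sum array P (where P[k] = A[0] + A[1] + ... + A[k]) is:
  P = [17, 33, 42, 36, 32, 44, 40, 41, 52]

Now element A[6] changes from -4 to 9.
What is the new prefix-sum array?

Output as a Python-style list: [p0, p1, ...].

Change: A[6] -4 -> 9, delta = 13
P[k] for k < 6: unchanged (A[6] not included)
P[k] for k >= 6: shift by delta = 13
  P[0] = 17 + 0 = 17
  P[1] = 33 + 0 = 33
  P[2] = 42 + 0 = 42
  P[3] = 36 + 0 = 36
  P[4] = 32 + 0 = 32
  P[5] = 44 + 0 = 44
  P[6] = 40 + 13 = 53
  P[7] = 41 + 13 = 54
  P[8] = 52 + 13 = 65

Answer: [17, 33, 42, 36, 32, 44, 53, 54, 65]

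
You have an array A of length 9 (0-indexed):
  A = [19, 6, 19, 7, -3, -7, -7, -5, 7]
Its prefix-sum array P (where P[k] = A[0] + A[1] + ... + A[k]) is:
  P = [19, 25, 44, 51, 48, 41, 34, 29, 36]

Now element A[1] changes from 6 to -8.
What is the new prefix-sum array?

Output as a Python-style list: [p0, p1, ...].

Change: A[1] 6 -> -8, delta = -14
P[k] for k < 1: unchanged (A[1] not included)
P[k] for k >= 1: shift by delta = -14
  P[0] = 19 + 0 = 19
  P[1] = 25 + -14 = 11
  P[2] = 44 + -14 = 30
  P[3] = 51 + -14 = 37
  P[4] = 48 + -14 = 34
  P[5] = 41 + -14 = 27
  P[6] = 34 + -14 = 20
  P[7] = 29 + -14 = 15
  P[8] = 36 + -14 = 22

Answer: [19, 11, 30, 37, 34, 27, 20, 15, 22]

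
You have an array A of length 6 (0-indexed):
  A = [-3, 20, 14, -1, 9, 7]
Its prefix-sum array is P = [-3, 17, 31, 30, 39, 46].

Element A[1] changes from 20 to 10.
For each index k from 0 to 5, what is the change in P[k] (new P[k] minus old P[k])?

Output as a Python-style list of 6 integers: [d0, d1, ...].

Element change: A[1] 20 -> 10, delta = -10
For k < 1: P[k] unchanged, delta_P[k] = 0
For k >= 1: P[k] shifts by exactly -10
Delta array: [0, -10, -10, -10, -10, -10]

Answer: [0, -10, -10, -10, -10, -10]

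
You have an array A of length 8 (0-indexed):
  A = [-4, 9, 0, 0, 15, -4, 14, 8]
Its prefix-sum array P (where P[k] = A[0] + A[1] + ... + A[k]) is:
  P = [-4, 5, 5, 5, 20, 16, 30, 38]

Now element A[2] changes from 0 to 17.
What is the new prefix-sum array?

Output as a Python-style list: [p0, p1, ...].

Answer: [-4, 5, 22, 22, 37, 33, 47, 55]

Derivation:
Change: A[2] 0 -> 17, delta = 17
P[k] for k < 2: unchanged (A[2] not included)
P[k] for k >= 2: shift by delta = 17
  P[0] = -4 + 0 = -4
  P[1] = 5 + 0 = 5
  P[2] = 5 + 17 = 22
  P[3] = 5 + 17 = 22
  P[4] = 20 + 17 = 37
  P[5] = 16 + 17 = 33
  P[6] = 30 + 17 = 47
  P[7] = 38 + 17 = 55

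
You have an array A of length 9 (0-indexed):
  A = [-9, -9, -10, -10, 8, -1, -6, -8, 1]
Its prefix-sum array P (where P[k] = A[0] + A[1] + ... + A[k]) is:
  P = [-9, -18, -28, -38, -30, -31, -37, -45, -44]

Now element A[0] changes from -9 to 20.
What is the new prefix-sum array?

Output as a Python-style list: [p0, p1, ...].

Change: A[0] -9 -> 20, delta = 29
P[k] for k < 0: unchanged (A[0] not included)
P[k] for k >= 0: shift by delta = 29
  P[0] = -9 + 29 = 20
  P[1] = -18 + 29 = 11
  P[2] = -28 + 29 = 1
  P[3] = -38 + 29 = -9
  P[4] = -30 + 29 = -1
  P[5] = -31 + 29 = -2
  P[6] = -37 + 29 = -8
  P[7] = -45 + 29 = -16
  P[8] = -44 + 29 = -15

Answer: [20, 11, 1, -9, -1, -2, -8, -16, -15]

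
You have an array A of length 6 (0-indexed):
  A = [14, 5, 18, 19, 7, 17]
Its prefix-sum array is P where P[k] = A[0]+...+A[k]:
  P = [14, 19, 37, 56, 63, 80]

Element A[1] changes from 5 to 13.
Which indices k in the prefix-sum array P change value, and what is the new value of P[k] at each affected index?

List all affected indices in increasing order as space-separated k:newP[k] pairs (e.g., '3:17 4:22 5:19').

Answer: 1:27 2:45 3:64 4:71 5:88

Derivation:
P[k] = A[0] + ... + A[k]
P[k] includes A[1] iff k >= 1
Affected indices: 1, 2, ..., 5; delta = 8
  P[1]: 19 + 8 = 27
  P[2]: 37 + 8 = 45
  P[3]: 56 + 8 = 64
  P[4]: 63 + 8 = 71
  P[5]: 80 + 8 = 88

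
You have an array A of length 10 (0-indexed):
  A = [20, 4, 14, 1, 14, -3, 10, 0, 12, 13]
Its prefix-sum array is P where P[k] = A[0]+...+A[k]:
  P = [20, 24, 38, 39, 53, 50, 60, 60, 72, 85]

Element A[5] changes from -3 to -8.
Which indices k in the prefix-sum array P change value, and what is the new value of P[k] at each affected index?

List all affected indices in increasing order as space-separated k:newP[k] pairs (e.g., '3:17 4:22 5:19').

P[k] = A[0] + ... + A[k]
P[k] includes A[5] iff k >= 5
Affected indices: 5, 6, ..., 9; delta = -5
  P[5]: 50 + -5 = 45
  P[6]: 60 + -5 = 55
  P[7]: 60 + -5 = 55
  P[8]: 72 + -5 = 67
  P[9]: 85 + -5 = 80

Answer: 5:45 6:55 7:55 8:67 9:80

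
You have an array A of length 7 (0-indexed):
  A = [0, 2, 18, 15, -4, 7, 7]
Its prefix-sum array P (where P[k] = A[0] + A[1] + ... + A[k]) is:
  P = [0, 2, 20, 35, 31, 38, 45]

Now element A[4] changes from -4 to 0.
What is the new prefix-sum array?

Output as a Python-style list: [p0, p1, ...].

Change: A[4] -4 -> 0, delta = 4
P[k] for k < 4: unchanged (A[4] not included)
P[k] for k >= 4: shift by delta = 4
  P[0] = 0 + 0 = 0
  P[1] = 2 + 0 = 2
  P[2] = 20 + 0 = 20
  P[3] = 35 + 0 = 35
  P[4] = 31 + 4 = 35
  P[5] = 38 + 4 = 42
  P[6] = 45 + 4 = 49

Answer: [0, 2, 20, 35, 35, 42, 49]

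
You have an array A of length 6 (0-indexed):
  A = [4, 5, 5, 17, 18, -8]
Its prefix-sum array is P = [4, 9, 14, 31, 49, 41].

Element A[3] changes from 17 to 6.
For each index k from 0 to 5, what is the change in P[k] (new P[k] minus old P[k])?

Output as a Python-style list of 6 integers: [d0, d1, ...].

Answer: [0, 0, 0, -11, -11, -11]

Derivation:
Element change: A[3] 17 -> 6, delta = -11
For k < 3: P[k] unchanged, delta_P[k] = 0
For k >= 3: P[k] shifts by exactly -11
Delta array: [0, 0, 0, -11, -11, -11]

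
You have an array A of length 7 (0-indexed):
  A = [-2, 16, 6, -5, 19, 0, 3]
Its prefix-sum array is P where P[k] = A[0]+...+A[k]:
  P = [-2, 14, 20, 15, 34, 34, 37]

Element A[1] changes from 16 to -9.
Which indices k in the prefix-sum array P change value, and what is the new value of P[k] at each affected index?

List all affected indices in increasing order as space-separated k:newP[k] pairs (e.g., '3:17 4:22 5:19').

P[k] = A[0] + ... + A[k]
P[k] includes A[1] iff k >= 1
Affected indices: 1, 2, ..., 6; delta = -25
  P[1]: 14 + -25 = -11
  P[2]: 20 + -25 = -5
  P[3]: 15 + -25 = -10
  P[4]: 34 + -25 = 9
  P[5]: 34 + -25 = 9
  P[6]: 37 + -25 = 12

Answer: 1:-11 2:-5 3:-10 4:9 5:9 6:12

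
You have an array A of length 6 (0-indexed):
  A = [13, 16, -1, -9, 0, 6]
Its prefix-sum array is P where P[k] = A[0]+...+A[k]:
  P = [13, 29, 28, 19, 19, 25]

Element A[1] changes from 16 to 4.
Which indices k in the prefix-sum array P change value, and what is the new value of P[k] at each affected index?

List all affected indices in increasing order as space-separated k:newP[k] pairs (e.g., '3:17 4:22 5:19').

Answer: 1:17 2:16 3:7 4:7 5:13

Derivation:
P[k] = A[0] + ... + A[k]
P[k] includes A[1] iff k >= 1
Affected indices: 1, 2, ..., 5; delta = -12
  P[1]: 29 + -12 = 17
  P[2]: 28 + -12 = 16
  P[3]: 19 + -12 = 7
  P[4]: 19 + -12 = 7
  P[5]: 25 + -12 = 13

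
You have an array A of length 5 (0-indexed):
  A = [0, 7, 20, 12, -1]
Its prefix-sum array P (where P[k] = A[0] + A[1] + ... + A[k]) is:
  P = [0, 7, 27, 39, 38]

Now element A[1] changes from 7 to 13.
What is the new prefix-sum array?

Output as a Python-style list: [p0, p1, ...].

Answer: [0, 13, 33, 45, 44]

Derivation:
Change: A[1] 7 -> 13, delta = 6
P[k] for k < 1: unchanged (A[1] not included)
P[k] for k >= 1: shift by delta = 6
  P[0] = 0 + 0 = 0
  P[1] = 7 + 6 = 13
  P[2] = 27 + 6 = 33
  P[3] = 39 + 6 = 45
  P[4] = 38 + 6 = 44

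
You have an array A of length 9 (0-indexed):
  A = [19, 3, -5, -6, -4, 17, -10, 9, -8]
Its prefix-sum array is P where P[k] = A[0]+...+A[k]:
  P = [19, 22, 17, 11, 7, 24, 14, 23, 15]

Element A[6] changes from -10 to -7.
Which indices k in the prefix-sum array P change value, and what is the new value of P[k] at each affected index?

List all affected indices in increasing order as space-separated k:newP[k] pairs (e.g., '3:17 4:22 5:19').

P[k] = A[0] + ... + A[k]
P[k] includes A[6] iff k >= 6
Affected indices: 6, 7, ..., 8; delta = 3
  P[6]: 14 + 3 = 17
  P[7]: 23 + 3 = 26
  P[8]: 15 + 3 = 18

Answer: 6:17 7:26 8:18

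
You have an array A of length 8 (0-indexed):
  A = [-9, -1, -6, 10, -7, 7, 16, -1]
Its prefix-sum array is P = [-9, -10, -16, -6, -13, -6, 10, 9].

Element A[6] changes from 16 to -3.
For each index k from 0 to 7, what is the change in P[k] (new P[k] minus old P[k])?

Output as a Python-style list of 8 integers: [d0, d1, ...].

Answer: [0, 0, 0, 0, 0, 0, -19, -19]

Derivation:
Element change: A[6] 16 -> -3, delta = -19
For k < 6: P[k] unchanged, delta_P[k] = 0
For k >= 6: P[k] shifts by exactly -19
Delta array: [0, 0, 0, 0, 0, 0, -19, -19]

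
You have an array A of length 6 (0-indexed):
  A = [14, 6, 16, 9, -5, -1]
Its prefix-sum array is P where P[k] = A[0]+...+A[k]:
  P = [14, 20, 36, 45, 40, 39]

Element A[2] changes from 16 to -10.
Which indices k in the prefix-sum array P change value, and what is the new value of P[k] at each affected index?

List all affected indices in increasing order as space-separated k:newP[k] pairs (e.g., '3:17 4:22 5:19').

P[k] = A[0] + ... + A[k]
P[k] includes A[2] iff k >= 2
Affected indices: 2, 3, ..., 5; delta = -26
  P[2]: 36 + -26 = 10
  P[3]: 45 + -26 = 19
  P[4]: 40 + -26 = 14
  P[5]: 39 + -26 = 13

Answer: 2:10 3:19 4:14 5:13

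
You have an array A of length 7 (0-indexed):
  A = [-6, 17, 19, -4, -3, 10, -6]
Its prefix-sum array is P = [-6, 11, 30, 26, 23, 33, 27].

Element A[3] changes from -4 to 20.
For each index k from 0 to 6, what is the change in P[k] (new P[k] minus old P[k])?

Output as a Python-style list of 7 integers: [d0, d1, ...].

Element change: A[3] -4 -> 20, delta = 24
For k < 3: P[k] unchanged, delta_P[k] = 0
For k >= 3: P[k] shifts by exactly 24
Delta array: [0, 0, 0, 24, 24, 24, 24]

Answer: [0, 0, 0, 24, 24, 24, 24]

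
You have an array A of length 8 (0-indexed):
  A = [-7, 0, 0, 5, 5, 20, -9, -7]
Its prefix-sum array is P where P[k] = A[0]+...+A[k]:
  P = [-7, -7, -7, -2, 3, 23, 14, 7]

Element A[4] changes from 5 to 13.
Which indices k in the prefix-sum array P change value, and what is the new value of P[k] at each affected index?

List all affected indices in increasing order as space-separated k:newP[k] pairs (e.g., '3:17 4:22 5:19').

P[k] = A[0] + ... + A[k]
P[k] includes A[4] iff k >= 4
Affected indices: 4, 5, ..., 7; delta = 8
  P[4]: 3 + 8 = 11
  P[5]: 23 + 8 = 31
  P[6]: 14 + 8 = 22
  P[7]: 7 + 8 = 15

Answer: 4:11 5:31 6:22 7:15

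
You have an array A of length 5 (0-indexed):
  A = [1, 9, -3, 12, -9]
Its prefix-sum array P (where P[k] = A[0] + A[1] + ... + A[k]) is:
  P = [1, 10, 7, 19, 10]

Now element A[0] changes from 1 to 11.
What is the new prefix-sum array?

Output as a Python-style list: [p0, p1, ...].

Answer: [11, 20, 17, 29, 20]

Derivation:
Change: A[0] 1 -> 11, delta = 10
P[k] for k < 0: unchanged (A[0] not included)
P[k] for k >= 0: shift by delta = 10
  P[0] = 1 + 10 = 11
  P[1] = 10 + 10 = 20
  P[2] = 7 + 10 = 17
  P[3] = 19 + 10 = 29
  P[4] = 10 + 10 = 20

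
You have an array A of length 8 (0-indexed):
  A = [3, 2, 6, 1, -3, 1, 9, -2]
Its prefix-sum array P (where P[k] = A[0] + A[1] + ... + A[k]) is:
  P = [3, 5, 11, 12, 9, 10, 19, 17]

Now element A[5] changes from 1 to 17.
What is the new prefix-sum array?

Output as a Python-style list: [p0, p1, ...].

Answer: [3, 5, 11, 12, 9, 26, 35, 33]

Derivation:
Change: A[5] 1 -> 17, delta = 16
P[k] for k < 5: unchanged (A[5] not included)
P[k] for k >= 5: shift by delta = 16
  P[0] = 3 + 0 = 3
  P[1] = 5 + 0 = 5
  P[2] = 11 + 0 = 11
  P[3] = 12 + 0 = 12
  P[4] = 9 + 0 = 9
  P[5] = 10 + 16 = 26
  P[6] = 19 + 16 = 35
  P[7] = 17 + 16 = 33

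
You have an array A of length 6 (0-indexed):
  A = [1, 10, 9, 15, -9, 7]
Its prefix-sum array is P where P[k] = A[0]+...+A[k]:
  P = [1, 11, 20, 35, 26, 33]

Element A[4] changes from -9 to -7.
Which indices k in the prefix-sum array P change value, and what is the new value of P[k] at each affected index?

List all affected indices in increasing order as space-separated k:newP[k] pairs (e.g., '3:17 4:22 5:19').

P[k] = A[0] + ... + A[k]
P[k] includes A[4] iff k >= 4
Affected indices: 4, 5, ..., 5; delta = 2
  P[4]: 26 + 2 = 28
  P[5]: 33 + 2 = 35

Answer: 4:28 5:35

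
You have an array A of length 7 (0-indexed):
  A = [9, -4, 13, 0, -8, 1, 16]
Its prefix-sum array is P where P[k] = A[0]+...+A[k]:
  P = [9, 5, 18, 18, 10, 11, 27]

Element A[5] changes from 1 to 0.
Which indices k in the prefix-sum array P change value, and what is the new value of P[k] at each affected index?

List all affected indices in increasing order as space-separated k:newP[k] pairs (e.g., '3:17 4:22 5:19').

P[k] = A[0] + ... + A[k]
P[k] includes A[5] iff k >= 5
Affected indices: 5, 6, ..., 6; delta = -1
  P[5]: 11 + -1 = 10
  P[6]: 27 + -1 = 26

Answer: 5:10 6:26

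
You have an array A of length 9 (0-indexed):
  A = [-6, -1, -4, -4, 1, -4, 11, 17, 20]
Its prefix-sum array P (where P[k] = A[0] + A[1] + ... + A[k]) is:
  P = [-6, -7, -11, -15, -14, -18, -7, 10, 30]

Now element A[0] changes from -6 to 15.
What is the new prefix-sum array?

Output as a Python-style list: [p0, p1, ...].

Answer: [15, 14, 10, 6, 7, 3, 14, 31, 51]

Derivation:
Change: A[0] -6 -> 15, delta = 21
P[k] for k < 0: unchanged (A[0] not included)
P[k] for k >= 0: shift by delta = 21
  P[0] = -6 + 21 = 15
  P[1] = -7 + 21 = 14
  P[2] = -11 + 21 = 10
  P[3] = -15 + 21 = 6
  P[4] = -14 + 21 = 7
  P[5] = -18 + 21 = 3
  P[6] = -7 + 21 = 14
  P[7] = 10 + 21 = 31
  P[8] = 30 + 21 = 51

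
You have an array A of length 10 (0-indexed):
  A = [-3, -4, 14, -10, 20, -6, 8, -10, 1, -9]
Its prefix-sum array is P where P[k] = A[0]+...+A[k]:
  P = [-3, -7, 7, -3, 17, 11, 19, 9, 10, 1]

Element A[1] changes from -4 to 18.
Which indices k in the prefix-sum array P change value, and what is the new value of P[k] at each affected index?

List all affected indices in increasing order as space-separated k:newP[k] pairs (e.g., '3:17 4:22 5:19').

Answer: 1:15 2:29 3:19 4:39 5:33 6:41 7:31 8:32 9:23

Derivation:
P[k] = A[0] + ... + A[k]
P[k] includes A[1] iff k >= 1
Affected indices: 1, 2, ..., 9; delta = 22
  P[1]: -7 + 22 = 15
  P[2]: 7 + 22 = 29
  P[3]: -3 + 22 = 19
  P[4]: 17 + 22 = 39
  P[5]: 11 + 22 = 33
  P[6]: 19 + 22 = 41
  P[7]: 9 + 22 = 31
  P[8]: 10 + 22 = 32
  P[9]: 1 + 22 = 23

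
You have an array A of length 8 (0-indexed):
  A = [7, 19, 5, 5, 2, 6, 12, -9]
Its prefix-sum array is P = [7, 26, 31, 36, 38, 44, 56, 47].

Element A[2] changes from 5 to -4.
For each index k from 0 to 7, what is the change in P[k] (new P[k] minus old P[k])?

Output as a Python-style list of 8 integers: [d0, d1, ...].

Answer: [0, 0, -9, -9, -9, -9, -9, -9]

Derivation:
Element change: A[2] 5 -> -4, delta = -9
For k < 2: P[k] unchanged, delta_P[k] = 0
For k >= 2: P[k] shifts by exactly -9
Delta array: [0, 0, -9, -9, -9, -9, -9, -9]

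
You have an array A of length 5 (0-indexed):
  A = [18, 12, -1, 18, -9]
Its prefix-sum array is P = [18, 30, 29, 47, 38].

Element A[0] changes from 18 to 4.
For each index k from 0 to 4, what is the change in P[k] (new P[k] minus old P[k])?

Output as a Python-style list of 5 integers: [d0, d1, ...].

Answer: [-14, -14, -14, -14, -14]

Derivation:
Element change: A[0] 18 -> 4, delta = -14
For k < 0: P[k] unchanged, delta_P[k] = 0
For k >= 0: P[k] shifts by exactly -14
Delta array: [-14, -14, -14, -14, -14]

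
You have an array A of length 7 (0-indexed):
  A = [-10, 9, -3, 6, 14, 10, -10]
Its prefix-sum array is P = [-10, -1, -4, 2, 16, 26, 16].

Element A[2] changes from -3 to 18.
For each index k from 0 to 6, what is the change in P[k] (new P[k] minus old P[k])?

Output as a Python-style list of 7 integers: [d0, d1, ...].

Answer: [0, 0, 21, 21, 21, 21, 21]

Derivation:
Element change: A[2] -3 -> 18, delta = 21
For k < 2: P[k] unchanged, delta_P[k] = 0
For k >= 2: P[k] shifts by exactly 21
Delta array: [0, 0, 21, 21, 21, 21, 21]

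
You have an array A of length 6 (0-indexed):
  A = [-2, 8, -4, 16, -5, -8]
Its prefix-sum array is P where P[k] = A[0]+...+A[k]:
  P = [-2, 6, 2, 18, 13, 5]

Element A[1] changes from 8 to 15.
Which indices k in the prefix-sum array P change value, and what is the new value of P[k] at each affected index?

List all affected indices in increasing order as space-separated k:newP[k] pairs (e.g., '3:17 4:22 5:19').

P[k] = A[0] + ... + A[k]
P[k] includes A[1] iff k >= 1
Affected indices: 1, 2, ..., 5; delta = 7
  P[1]: 6 + 7 = 13
  P[2]: 2 + 7 = 9
  P[3]: 18 + 7 = 25
  P[4]: 13 + 7 = 20
  P[5]: 5 + 7 = 12

Answer: 1:13 2:9 3:25 4:20 5:12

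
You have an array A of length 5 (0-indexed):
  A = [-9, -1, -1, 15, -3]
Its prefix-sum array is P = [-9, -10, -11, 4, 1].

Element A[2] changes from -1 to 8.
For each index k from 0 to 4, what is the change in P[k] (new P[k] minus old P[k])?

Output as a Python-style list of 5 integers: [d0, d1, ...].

Answer: [0, 0, 9, 9, 9]

Derivation:
Element change: A[2] -1 -> 8, delta = 9
For k < 2: P[k] unchanged, delta_P[k] = 0
For k >= 2: P[k] shifts by exactly 9
Delta array: [0, 0, 9, 9, 9]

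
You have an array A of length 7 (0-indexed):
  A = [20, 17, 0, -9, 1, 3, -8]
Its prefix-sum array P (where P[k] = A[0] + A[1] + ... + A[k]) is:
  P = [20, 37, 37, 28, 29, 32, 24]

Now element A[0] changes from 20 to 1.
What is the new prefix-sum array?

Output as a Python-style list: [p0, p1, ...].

Answer: [1, 18, 18, 9, 10, 13, 5]

Derivation:
Change: A[0] 20 -> 1, delta = -19
P[k] for k < 0: unchanged (A[0] not included)
P[k] for k >= 0: shift by delta = -19
  P[0] = 20 + -19 = 1
  P[1] = 37 + -19 = 18
  P[2] = 37 + -19 = 18
  P[3] = 28 + -19 = 9
  P[4] = 29 + -19 = 10
  P[5] = 32 + -19 = 13
  P[6] = 24 + -19 = 5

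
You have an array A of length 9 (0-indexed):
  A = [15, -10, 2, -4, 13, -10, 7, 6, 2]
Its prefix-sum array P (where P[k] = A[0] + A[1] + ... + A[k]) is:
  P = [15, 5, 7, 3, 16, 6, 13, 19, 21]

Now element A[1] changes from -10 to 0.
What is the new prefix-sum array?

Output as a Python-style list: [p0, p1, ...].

Change: A[1] -10 -> 0, delta = 10
P[k] for k < 1: unchanged (A[1] not included)
P[k] for k >= 1: shift by delta = 10
  P[0] = 15 + 0 = 15
  P[1] = 5 + 10 = 15
  P[2] = 7 + 10 = 17
  P[3] = 3 + 10 = 13
  P[4] = 16 + 10 = 26
  P[5] = 6 + 10 = 16
  P[6] = 13 + 10 = 23
  P[7] = 19 + 10 = 29
  P[8] = 21 + 10 = 31

Answer: [15, 15, 17, 13, 26, 16, 23, 29, 31]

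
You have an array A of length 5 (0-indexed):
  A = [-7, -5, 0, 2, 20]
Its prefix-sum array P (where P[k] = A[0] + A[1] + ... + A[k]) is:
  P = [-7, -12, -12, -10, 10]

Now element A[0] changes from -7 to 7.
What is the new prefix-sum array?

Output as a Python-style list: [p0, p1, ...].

Change: A[0] -7 -> 7, delta = 14
P[k] for k < 0: unchanged (A[0] not included)
P[k] for k >= 0: shift by delta = 14
  P[0] = -7 + 14 = 7
  P[1] = -12 + 14 = 2
  P[2] = -12 + 14 = 2
  P[3] = -10 + 14 = 4
  P[4] = 10 + 14 = 24

Answer: [7, 2, 2, 4, 24]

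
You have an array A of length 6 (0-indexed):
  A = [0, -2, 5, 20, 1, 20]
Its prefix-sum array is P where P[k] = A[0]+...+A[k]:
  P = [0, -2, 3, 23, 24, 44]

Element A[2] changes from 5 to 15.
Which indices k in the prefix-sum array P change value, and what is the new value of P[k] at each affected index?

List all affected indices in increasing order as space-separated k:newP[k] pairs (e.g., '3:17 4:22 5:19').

P[k] = A[0] + ... + A[k]
P[k] includes A[2] iff k >= 2
Affected indices: 2, 3, ..., 5; delta = 10
  P[2]: 3 + 10 = 13
  P[3]: 23 + 10 = 33
  P[4]: 24 + 10 = 34
  P[5]: 44 + 10 = 54

Answer: 2:13 3:33 4:34 5:54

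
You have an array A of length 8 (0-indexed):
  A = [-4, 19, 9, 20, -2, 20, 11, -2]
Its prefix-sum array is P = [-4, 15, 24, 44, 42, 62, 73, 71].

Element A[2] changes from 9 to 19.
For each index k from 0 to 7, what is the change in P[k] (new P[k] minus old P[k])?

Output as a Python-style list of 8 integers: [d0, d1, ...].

Answer: [0, 0, 10, 10, 10, 10, 10, 10]

Derivation:
Element change: A[2] 9 -> 19, delta = 10
For k < 2: P[k] unchanged, delta_P[k] = 0
For k >= 2: P[k] shifts by exactly 10
Delta array: [0, 0, 10, 10, 10, 10, 10, 10]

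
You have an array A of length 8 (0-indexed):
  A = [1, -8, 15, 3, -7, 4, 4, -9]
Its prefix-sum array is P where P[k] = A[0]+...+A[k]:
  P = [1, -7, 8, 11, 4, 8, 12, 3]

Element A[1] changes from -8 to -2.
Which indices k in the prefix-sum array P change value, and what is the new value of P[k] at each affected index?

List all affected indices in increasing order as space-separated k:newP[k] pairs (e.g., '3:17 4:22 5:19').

P[k] = A[0] + ... + A[k]
P[k] includes A[1] iff k >= 1
Affected indices: 1, 2, ..., 7; delta = 6
  P[1]: -7 + 6 = -1
  P[2]: 8 + 6 = 14
  P[3]: 11 + 6 = 17
  P[4]: 4 + 6 = 10
  P[5]: 8 + 6 = 14
  P[6]: 12 + 6 = 18
  P[7]: 3 + 6 = 9

Answer: 1:-1 2:14 3:17 4:10 5:14 6:18 7:9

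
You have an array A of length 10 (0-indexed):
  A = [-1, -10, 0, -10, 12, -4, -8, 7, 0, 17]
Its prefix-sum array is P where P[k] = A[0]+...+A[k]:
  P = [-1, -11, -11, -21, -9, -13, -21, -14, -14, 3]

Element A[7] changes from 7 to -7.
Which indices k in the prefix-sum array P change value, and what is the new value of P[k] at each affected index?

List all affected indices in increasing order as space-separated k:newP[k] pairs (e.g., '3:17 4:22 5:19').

Answer: 7:-28 8:-28 9:-11

Derivation:
P[k] = A[0] + ... + A[k]
P[k] includes A[7] iff k >= 7
Affected indices: 7, 8, ..., 9; delta = -14
  P[7]: -14 + -14 = -28
  P[8]: -14 + -14 = -28
  P[9]: 3 + -14 = -11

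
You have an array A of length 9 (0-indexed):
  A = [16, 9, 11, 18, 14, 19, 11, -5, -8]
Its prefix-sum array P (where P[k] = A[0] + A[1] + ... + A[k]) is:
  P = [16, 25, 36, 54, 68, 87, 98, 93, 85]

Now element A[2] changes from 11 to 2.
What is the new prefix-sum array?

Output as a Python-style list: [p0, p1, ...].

Change: A[2] 11 -> 2, delta = -9
P[k] for k < 2: unchanged (A[2] not included)
P[k] for k >= 2: shift by delta = -9
  P[0] = 16 + 0 = 16
  P[1] = 25 + 0 = 25
  P[2] = 36 + -9 = 27
  P[3] = 54 + -9 = 45
  P[4] = 68 + -9 = 59
  P[5] = 87 + -9 = 78
  P[6] = 98 + -9 = 89
  P[7] = 93 + -9 = 84
  P[8] = 85 + -9 = 76

Answer: [16, 25, 27, 45, 59, 78, 89, 84, 76]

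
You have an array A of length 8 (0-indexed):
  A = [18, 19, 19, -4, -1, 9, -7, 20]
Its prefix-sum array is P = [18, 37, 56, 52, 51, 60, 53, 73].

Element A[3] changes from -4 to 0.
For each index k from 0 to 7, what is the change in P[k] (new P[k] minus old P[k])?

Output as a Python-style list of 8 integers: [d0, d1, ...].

Element change: A[3] -4 -> 0, delta = 4
For k < 3: P[k] unchanged, delta_P[k] = 0
For k >= 3: P[k] shifts by exactly 4
Delta array: [0, 0, 0, 4, 4, 4, 4, 4]

Answer: [0, 0, 0, 4, 4, 4, 4, 4]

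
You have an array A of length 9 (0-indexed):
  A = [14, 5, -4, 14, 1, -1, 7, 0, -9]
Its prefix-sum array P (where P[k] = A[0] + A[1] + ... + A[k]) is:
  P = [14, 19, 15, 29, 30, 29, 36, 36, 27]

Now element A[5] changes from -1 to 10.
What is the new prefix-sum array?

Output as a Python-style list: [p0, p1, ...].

Change: A[5] -1 -> 10, delta = 11
P[k] for k < 5: unchanged (A[5] not included)
P[k] for k >= 5: shift by delta = 11
  P[0] = 14 + 0 = 14
  P[1] = 19 + 0 = 19
  P[2] = 15 + 0 = 15
  P[3] = 29 + 0 = 29
  P[4] = 30 + 0 = 30
  P[5] = 29 + 11 = 40
  P[6] = 36 + 11 = 47
  P[7] = 36 + 11 = 47
  P[8] = 27 + 11 = 38

Answer: [14, 19, 15, 29, 30, 40, 47, 47, 38]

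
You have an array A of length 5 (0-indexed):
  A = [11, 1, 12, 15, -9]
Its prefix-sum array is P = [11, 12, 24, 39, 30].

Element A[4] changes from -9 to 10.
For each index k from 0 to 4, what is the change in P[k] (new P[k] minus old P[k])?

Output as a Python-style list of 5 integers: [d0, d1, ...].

Element change: A[4] -9 -> 10, delta = 19
For k < 4: P[k] unchanged, delta_P[k] = 0
For k >= 4: P[k] shifts by exactly 19
Delta array: [0, 0, 0, 0, 19]

Answer: [0, 0, 0, 0, 19]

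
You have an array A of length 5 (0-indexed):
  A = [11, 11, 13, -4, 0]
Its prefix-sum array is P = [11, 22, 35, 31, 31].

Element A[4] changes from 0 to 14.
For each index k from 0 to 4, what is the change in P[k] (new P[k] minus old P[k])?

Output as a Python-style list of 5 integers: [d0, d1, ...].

Element change: A[4] 0 -> 14, delta = 14
For k < 4: P[k] unchanged, delta_P[k] = 0
For k >= 4: P[k] shifts by exactly 14
Delta array: [0, 0, 0, 0, 14]

Answer: [0, 0, 0, 0, 14]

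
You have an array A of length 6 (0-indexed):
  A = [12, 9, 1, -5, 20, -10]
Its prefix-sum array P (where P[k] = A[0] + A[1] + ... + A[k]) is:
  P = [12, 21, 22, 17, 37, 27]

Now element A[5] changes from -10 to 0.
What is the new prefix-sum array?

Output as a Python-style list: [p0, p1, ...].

Change: A[5] -10 -> 0, delta = 10
P[k] for k < 5: unchanged (A[5] not included)
P[k] for k >= 5: shift by delta = 10
  P[0] = 12 + 0 = 12
  P[1] = 21 + 0 = 21
  P[2] = 22 + 0 = 22
  P[3] = 17 + 0 = 17
  P[4] = 37 + 0 = 37
  P[5] = 27 + 10 = 37

Answer: [12, 21, 22, 17, 37, 37]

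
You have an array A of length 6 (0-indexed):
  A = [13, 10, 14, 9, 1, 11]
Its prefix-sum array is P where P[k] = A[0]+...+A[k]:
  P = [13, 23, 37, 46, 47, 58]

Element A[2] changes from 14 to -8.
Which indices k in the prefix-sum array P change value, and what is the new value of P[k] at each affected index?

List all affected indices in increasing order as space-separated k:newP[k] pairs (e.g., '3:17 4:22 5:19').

Answer: 2:15 3:24 4:25 5:36

Derivation:
P[k] = A[0] + ... + A[k]
P[k] includes A[2] iff k >= 2
Affected indices: 2, 3, ..., 5; delta = -22
  P[2]: 37 + -22 = 15
  P[3]: 46 + -22 = 24
  P[4]: 47 + -22 = 25
  P[5]: 58 + -22 = 36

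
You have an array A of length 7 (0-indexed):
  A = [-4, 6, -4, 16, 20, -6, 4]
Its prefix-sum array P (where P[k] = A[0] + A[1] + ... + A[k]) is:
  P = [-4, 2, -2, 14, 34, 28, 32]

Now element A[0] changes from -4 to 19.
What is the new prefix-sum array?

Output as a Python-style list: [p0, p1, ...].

Answer: [19, 25, 21, 37, 57, 51, 55]

Derivation:
Change: A[0] -4 -> 19, delta = 23
P[k] for k < 0: unchanged (A[0] not included)
P[k] for k >= 0: shift by delta = 23
  P[0] = -4 + 23 = 19
  P[1] = 2 + 23 = 25
  P[2] = -2 + 23 = 21
  P[3] = 14 + 23 = 37
  P[4] = 34 + 23 = 57
  P[5] = 28 + 23 = 51
  P[6] = 32 + 23 = 55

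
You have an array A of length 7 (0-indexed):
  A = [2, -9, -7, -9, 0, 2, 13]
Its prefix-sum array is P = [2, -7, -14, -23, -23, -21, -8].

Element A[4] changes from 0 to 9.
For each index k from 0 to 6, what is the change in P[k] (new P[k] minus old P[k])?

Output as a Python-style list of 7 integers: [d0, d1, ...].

Answer: [0, 0, 0, 0, 9, 9, 9]

Derivation:
Element change: A[4] 0 -> 9, delta = 9
For k < 4: P[k] unchanged, delta_P[k] = 0
For k >= 4: P[k] shifts by exactly 9
Delta array: [0, 0, 0, 0, 9, 9, 9]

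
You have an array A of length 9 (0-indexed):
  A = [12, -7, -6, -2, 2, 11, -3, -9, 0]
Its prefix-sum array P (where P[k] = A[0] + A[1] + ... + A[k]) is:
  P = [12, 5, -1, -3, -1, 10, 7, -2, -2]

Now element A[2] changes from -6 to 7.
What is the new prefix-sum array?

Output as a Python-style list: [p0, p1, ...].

Answer: [12, 5, 12, 10, 12, 23, 20, 11, 11]

Derivation:
Change: A[2] -6 -> 7, delta = 13
P[k] for k < 2: unchanged (A[2] not included)
P[k] for k >= 2: shift by delta = 13
  P[0] = 12 + 0 = 12
  P[1] = 5 + 0 = 5
  P[2] = -1 + 13 = 12
  P[3] = -3 + 13 = 10
  P[4] = -1 + 13 = 12
  P[5] = 10 + 13 = 23
  P[6] = 7 + 13 = 20
  P[7] = -2 + 13 = 11
  P[8] = -2 + 13 = 11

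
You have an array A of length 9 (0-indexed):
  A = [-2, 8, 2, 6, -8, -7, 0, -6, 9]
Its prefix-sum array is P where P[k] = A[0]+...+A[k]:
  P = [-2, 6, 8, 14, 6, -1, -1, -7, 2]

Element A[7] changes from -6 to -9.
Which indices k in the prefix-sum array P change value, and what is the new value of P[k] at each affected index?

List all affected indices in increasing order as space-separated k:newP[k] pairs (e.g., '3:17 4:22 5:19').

P[k] = A[0] + ... + A[k]
P[k] includes A[7] iff k >= 7
Affected indices: 7, 8, ..., 8; delta = -3
  P[7]: -7 + -3 = -10
  P[8]: 2 + -3 = -1

Answer: 7:-10 8:-1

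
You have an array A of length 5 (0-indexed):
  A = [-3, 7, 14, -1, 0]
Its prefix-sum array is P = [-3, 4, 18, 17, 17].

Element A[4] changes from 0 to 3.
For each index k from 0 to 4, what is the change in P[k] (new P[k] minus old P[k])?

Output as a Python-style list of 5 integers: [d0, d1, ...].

Element change: A[4] 0 -> 3, delta = 3
For k < 4: P[k] unchanged, delta_P[k] = 0
For k >= 4: P[k] shifts by exactly 3
Delta array: [0, 0, 0, 0, 3]

Answer: [0, 0, 0, 0, 3]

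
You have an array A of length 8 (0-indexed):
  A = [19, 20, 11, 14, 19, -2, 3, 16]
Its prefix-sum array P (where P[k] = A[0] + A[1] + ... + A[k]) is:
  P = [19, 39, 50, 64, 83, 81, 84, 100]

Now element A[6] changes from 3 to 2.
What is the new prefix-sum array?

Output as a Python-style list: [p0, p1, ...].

Change: A[6] 3 -> 2, delta = -1
P[k] for k < 6: unchanged (A[6] not included)
P[k] for k >= 6: shift by delta = -1
  P[0] = 19 + 0 = 19
  P[1] = 39 + 0 = 39
  P[2] = 50 + 0 = 50
  P[3] = 64 + 0 = 64
  P[4] = 83 + 0 = 83
  P[5] = 81 + 0 = 81
  P[6] = 84 + -1 = 83
  P[7] = 100 + -1 = 99

Answer: [19, 39, 50, 64, 83, 81, 83, 99]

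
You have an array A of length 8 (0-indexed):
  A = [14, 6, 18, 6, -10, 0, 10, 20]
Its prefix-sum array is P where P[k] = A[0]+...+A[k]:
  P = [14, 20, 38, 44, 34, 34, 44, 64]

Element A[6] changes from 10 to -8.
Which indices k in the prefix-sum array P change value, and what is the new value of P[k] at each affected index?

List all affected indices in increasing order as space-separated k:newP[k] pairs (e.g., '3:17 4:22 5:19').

Answer: 6:26 7:46

Derivation:
P[k] = A[0] + ... + A[k]
P[k] includes A[6] iff k >= 6
Affected indices: 6, 7, ..., 7; delta = -18
  P[6]: 44 + -18 = 26
  P[7]: 64 + -18 = 46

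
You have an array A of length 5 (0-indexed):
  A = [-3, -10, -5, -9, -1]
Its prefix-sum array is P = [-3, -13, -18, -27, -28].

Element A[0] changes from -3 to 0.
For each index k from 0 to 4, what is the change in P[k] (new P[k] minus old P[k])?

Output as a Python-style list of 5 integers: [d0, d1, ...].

Answer: [3, 3, 3, 3, 3]

Derivation:
Element change: A[0] -3 -> 0, delta = 3
For k < 0: P[k] unchanged, delta_P[k] = 0
For k >= 0: P[k] shifts by exactly 3
Delta array: [3, 3, 3, 3, 3]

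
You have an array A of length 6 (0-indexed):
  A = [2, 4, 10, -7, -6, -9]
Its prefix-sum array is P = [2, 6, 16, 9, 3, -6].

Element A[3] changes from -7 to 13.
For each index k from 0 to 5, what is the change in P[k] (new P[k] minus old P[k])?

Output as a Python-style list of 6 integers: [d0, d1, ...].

Element change: A[3] -7 -> 13, delta = 20
For k < 3: P[k] unchanged, delta_P[k] = 0
For k >= 3: P[k] shifts by exactly 20
Delta array: [0, 0, 0, 20, 20, 20]

Answer: [0, 0, 0, 20, 20, 20]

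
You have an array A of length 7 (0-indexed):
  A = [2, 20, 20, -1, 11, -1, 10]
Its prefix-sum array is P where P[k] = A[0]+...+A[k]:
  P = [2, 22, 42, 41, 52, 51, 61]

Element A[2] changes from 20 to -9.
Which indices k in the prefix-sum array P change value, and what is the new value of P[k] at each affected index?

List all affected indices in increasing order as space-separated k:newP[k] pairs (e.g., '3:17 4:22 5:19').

Answer: 2:13 3:12 4:23 5:22 6:32

Derivation:
P[k] = A[0] + ... + A[k]
P[k] includes A[2] iff k >= 2
Affected indices: 2, 3, ..., 6; delta = -29
  P[2]: 42 + -29 = 13
  P[3]: 41 + -29 = 12
  P[4]: 52 + -29 = 23
  P[5]: 51 + -29 = 22
  P[6]: 61 + -29 = 32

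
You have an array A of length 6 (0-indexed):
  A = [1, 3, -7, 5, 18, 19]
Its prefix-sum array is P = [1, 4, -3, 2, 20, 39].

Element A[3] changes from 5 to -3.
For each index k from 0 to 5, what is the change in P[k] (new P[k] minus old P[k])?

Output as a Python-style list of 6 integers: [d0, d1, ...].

Answer: [0, 0, 0, -8, -8, -8]

Derivation:
Element change: A[3] 5 -> -3, delta = -8
For k < 3: P[k] unchanged, delta_P[k] = 0
For k >= 3: P[k] shifts by exactly -8
Delta array: [0, 0, 0, -8, -8, -8]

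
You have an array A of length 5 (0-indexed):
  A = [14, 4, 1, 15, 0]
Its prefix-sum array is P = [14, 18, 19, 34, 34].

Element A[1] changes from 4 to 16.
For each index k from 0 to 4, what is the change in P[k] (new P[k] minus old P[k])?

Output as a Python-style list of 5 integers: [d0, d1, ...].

Answer: [0, 12, 12, 12, 12]

Derivation:
Element change: A[1] 4 -> 16, delta = 12
For k < 1: P[k] unchanged, delta_P[k] = 0
For k >= 1: P[k] shifts by exactly 12
Delta array: [0, 12, 12, 12, 12]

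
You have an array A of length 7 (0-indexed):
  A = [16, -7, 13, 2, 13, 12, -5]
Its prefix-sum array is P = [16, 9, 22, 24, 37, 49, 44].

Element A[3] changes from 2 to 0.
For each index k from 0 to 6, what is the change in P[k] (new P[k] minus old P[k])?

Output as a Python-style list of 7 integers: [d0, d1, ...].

Element change: A[3] 2 -> 0, delta = -2
For k < 3: P[k] unchanged, delta_P[k] = 0
For k >= 3: P[k] shifts by exactly -2
Delta array: [0, 0, 0, -2, -2, -2, -2]

Answer: [0, 0, 0, -2, -2, -2, -2]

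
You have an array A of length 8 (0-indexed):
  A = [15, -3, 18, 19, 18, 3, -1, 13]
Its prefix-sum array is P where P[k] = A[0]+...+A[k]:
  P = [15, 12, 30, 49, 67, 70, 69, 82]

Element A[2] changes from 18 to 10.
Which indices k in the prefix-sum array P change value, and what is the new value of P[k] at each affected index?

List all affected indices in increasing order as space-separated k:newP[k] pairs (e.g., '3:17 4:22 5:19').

Answer: 2:22 3:41 4:59 5:62 6:61 7:74

Derivation:
P[k] = A[0] + ... + A[k]
P[k] includes A[2] iff k >= 2
Affected indices: 2, 3, ..., 7; delta = -8
  P[2]: 30 + -8 = 22
  P[3]: 49 + -8 = 41
  P[4]: 67 + -8 = 59
  P[5]: 70 + -8 = 62
  P[6]: 69 + -8 = 61
  P[7]: 82 + -8 = 74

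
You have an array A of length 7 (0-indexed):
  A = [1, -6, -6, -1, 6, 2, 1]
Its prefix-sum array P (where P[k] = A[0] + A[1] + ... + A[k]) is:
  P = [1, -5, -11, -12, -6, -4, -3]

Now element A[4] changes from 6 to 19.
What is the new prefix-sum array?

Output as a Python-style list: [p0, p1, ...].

Answer: [1, -5, -11, -12, 7, 9, 10]

Derivation:
Change: A[4] 6 -> 19, delta = 13
P[k] for k < 4: unchanged (A[4] not included)
P[k] for k >= 4: shift by delta = 13
  P[0] = 1 + 0 = 1
  P[1] = -5 + 0 = -5
  P[2] = -11 + 0 = -11
  P[3] = -12 + 0 = -12
  P[4] = -6 + 13 = 7
  P[5] = -4 + 13 = 9
  P[6] = -3 + 13 = 10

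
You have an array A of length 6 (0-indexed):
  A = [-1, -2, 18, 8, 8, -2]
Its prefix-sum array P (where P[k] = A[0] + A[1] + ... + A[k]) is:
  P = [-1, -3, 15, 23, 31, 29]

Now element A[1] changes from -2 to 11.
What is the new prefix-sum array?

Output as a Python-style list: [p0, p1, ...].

Change: A[1] -2 -> 11, delta = 13
P[k] for k < 1: unchanged (A[1] not included)
P[k] for k >= 1: shift by delta = 13
  P[0] = -1 + 0 = -1
  P[1] = -3 + 13 = 10
  P[2] = 15 + 13 = 28
  P[3] = 23 + 13 = 36
  P[4] = 31 + 13 = 44
  P[5] = 29 + 13 = 42

Answer: [-1, 10, 28, 36, 44, 42]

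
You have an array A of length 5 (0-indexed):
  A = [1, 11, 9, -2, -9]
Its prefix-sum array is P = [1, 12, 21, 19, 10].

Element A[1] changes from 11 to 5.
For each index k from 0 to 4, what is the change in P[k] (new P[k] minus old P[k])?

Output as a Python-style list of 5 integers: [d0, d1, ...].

Element change: A[1] 11 -> 5, delta = -6
For k < 1: P[k] unchanged, delta_P[k] = 0
For k >= 1: P[k] shifts by exactly -6
Delta array: [0, -6, -6, -6, -6]

Answer: [0, -6, -6, -6, -6]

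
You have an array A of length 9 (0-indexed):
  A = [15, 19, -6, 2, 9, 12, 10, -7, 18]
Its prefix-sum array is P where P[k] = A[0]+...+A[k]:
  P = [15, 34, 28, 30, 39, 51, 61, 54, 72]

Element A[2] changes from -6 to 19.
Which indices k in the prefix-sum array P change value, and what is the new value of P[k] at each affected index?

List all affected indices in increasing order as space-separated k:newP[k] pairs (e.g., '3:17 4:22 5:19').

Answer: 2:53 3:55 4:64 5:76 6:86 7:79 8:97

Derivation:
P[k] = A[0] + ... + A[k]
P[k] includes A[2] iff k >= 2
Affected indices: 2, 3, ..., 8; delta = 25
  P[2]: 28 + 25 = 53
  P[3]: 30 + 25 = 55
  P[4]: 39 + 25 = 64
  P[5]: 51 + 25 = 76
  P[6]: 61 + 25 = 86
  P[7]: 54 + 25 = 79
  P[8]: 72 + 25 = 97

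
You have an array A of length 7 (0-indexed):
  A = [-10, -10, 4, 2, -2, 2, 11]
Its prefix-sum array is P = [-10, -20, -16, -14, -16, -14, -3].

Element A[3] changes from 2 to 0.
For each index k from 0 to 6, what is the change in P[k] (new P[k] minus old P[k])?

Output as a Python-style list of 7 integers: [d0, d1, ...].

Answer: [0, 0, 0, -2, -2, -2, -2]

Derivation:
Element change: A[3] 2 -> 0, delta = -2
For k < 3: P[k] unchanged, delta_P[k] = 0
For k >= 3: P[k] shifts by exactly -2
Delta array: [0, 0, 0, -2, -2, -2, -2]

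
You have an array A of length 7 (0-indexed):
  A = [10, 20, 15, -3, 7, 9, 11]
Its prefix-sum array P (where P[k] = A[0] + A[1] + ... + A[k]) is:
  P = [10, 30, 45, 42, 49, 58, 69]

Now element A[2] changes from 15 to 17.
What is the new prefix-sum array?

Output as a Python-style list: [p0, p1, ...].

Change: A[2] 15 -> 17, delta = 2
P[k] for k < 2: unchanged (A[2] not included)
P[k] for k >= 2: shift by delta = 2
  P[0] = 10 + 0 = 10
  P[1] = 30 + 0 = 30
  P[2] = 45 + 2 = 47
  P[3] = 42 + 2 = 44
  P[4] = 49 + 2 = 51
  P[5] = 58 + 2 = 60
  P[6] = 69 + 2 = 71

Answer: [10, 30, 47, 44, 51, 60, 71]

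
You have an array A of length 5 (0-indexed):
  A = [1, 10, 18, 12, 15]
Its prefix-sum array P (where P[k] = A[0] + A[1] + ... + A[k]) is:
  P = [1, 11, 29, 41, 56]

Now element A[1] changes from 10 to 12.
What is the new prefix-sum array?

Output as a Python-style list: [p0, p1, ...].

Change: A[1] 10 -> 12, delta = 2
P[k] for k < 1: unchanged (A[1] not included)
P[k] for k >= 1: shift by delta = 2
  P[0] = 1 + 0 = 1
  P[1] = 11 + 2 = 13
  P[2] = 29 + 2 = 31
  P[3] = 41 + 2 = 43
  P[4] = 56 + 2 = 58

Answer: [1, 13, 31, 43, 58]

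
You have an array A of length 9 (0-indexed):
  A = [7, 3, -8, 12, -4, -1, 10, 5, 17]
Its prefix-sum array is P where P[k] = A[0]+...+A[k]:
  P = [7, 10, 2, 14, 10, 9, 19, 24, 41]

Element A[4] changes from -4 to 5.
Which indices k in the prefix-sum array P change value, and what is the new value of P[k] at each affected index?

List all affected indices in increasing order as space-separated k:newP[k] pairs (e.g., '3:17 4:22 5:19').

Answer: 4:19 5:18 6:28 7:33 8:50

Derivation:
P[k] = A[0] + ... + A[k]
P[k] includes A[4] iff k >= 4
Affected indices: 4, 5, ..., 8; delta = 9
  P[4]: 10 + 9 = 19
  P[5]: 9 + 9 = 18
  P[6]: 19 + 9 = 28
  P[7]: 24 + 9 = 33
  P[8]: 41 + 9 = 50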